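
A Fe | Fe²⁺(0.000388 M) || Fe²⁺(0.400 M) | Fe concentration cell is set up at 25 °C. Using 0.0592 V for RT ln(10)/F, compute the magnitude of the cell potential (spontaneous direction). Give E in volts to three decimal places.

For a concentration cell E°cell = 0. The 0.400 M side is the cathode (reduction is favoured where [Fe²⁺] is higher).
With n = 2, E = −(0.0592/2) log([Fe²⁺]ₐₙ/[Fe²⁺]꜀ₐₜ) = −(0.0592/2) log(0.000388/0.4) = −(0.0592/2)(-3.013) = +0.089 V.

+0.089 V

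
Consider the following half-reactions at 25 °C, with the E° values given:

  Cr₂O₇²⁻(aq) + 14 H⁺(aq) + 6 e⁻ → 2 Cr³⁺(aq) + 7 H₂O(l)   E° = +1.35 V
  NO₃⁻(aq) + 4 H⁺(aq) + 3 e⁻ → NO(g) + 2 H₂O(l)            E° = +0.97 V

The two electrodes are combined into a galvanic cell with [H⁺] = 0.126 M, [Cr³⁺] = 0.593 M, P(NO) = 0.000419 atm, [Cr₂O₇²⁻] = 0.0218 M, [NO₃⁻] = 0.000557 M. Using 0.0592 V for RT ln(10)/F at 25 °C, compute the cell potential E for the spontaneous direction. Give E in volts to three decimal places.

Cr₂O₇²⁻/Cr³⁺ is the cathode (higher E°), NO₃⁻/NO the anode: E°cell = +1.35 − (+0.97) = +0.38 V, n = 6.
Overall: Cr₂O₇²⁻(aq) + 6 H⁺(aq) + 2 NO(g) → 2 Cr³⁺(aq) + 3 H₂O(l) + 2 NO₃⁻(aq)
Q = [Cr³⁺]^2·[NO₃⁻]^2 / ([Cr₂O₇²⁻]·[H⁺]^6·P(NO)^2); log Q = 6.853.
E = E° − (0.0592/n) log Q = +0.38 − (0.0592/6)(6.853) = +0.312 V.

+0.312 V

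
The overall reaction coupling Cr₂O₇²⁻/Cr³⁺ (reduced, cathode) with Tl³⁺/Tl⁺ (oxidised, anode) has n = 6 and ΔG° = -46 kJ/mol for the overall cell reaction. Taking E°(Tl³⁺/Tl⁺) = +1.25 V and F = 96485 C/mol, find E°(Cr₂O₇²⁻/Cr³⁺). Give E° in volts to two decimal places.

E°cell = −ΔG°/(nF) = −(-46×10³)/((6)(96485)) = +0.079 V.
Since Cr₂O₇²⁻/Cr³⁺ is the cathode and Tl³⁺/Tl⁺ the anode, E°cell = E°(Cr₂O₇²⁻/Cr³⁺) − E°(Tl³⁺/Tl⁺).
So E°(Cr₂O₇²⁻/Cr³⁺) = E°cell + E°(Tl³⁺/Tl⁺) = +0.079 + (+1.25) = +1.33 V.

+1.33 V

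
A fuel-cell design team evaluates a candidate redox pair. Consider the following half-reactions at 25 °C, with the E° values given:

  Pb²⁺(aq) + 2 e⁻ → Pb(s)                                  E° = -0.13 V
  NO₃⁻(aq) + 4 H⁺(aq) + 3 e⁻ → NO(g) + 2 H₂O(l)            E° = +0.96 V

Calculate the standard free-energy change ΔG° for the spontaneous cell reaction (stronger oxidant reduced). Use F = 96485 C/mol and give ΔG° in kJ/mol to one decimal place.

NO₃⁻/NO (E° = +0.96 V) is the cathode; Pb²⁺/Pb (E° = -0.13 V) is the anode, so E°cell = +1.09 V.
Balancing electrons gives n = 6 (lcm of 3 and 2).
ΔG° = −nFE° = −(6)(96485)(+1.09) = -631,012 J = -631.0 kJ/mol.

-631.0 kJ/mol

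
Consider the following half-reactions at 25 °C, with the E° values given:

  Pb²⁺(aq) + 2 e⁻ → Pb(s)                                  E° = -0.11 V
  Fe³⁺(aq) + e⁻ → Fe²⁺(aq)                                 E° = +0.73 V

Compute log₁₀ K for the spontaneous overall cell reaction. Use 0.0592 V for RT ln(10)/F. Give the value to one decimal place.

Cathode: Fe³⁺/Fe²⁺; anode: Pb²⁺/Pb. E°cell = +0.84 V, n = 2.
log K = nE°cell / 0.0592 = (2)(+0.84) / 0.0592 = 28.4.

28.4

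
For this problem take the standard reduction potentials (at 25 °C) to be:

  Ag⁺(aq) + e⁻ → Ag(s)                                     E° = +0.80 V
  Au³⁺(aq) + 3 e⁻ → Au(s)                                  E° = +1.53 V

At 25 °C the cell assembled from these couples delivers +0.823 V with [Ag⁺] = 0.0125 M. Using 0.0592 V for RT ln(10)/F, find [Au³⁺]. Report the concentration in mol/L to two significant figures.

0.10 M

Au³⁺/Au is the cathode, Ag⁺/Ag the anode: E°cell = +0.73 V, n = 3.
Overall reaction: Au³⁺(aq) + 3 Ag(s) → Au(s) + 3 Ag⁺(aq); Q = [Ag⁺]^3/[Au³⁺]^1.
From E = E° − (0.0592/n) log Q: log Q = (E° − E)·n/0.0592 = (+0.73 − (+0.823))·3/0.0592 = -4.7128.
So 1·log[Au³⁺] = 3·log(0.0125) − log Q = -5.7093 − (-4.7128) = -0.9965; [Au³⁺] = 10^(-0.9965) ≈ 0.10 M.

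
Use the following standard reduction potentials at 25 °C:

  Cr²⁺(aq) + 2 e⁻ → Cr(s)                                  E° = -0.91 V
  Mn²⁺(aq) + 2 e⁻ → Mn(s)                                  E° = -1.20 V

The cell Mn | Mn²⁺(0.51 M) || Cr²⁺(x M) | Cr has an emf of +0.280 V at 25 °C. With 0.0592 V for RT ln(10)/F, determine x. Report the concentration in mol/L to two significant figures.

0.23 M

Cr²⁺/Cr is the cathode, Mn²⁺/Mn the anode: E°cell = +0.29 V, n = 2.
Overall reaction: Cr²⁺(aq) + Mn(s) → Cr(s) + Mn²⁺(aq); Q = [Mn²⁺]^1/[Cr²⁺]^1.
From E = E° − (0.0592/n) log Q: log Q = (E° − E)·n/0.0592 = (+0.29 − (+0.280))·2/0.0592 = 0.3378.
So 1·log[Cr²⁺] = 1·log(0.51) − log Q = -0.2924 − (0.3378) = -0.6302; [Cr²⁺] = 10^(-0.6302) ≈ 0.23 M.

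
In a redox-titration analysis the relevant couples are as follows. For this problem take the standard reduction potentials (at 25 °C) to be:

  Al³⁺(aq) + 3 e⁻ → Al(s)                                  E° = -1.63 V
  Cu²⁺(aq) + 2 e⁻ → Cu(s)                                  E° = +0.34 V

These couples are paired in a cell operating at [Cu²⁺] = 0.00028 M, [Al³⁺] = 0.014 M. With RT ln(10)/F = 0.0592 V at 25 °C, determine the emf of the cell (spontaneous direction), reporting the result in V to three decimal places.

+1.901 V

Cu²⁺/Cu is the cathode (higher E°), Al³⁺/Al the anode: E°cell = +0.34 − (-1.63) = +1.97 V, n = 6.
Overall: 3 Cu²⁺(aq) + 2 Al(s) → 3 Cu(s) + 2 Al³⁺(aq)
Q = [Al³⁺]^2 / ([Cu²⁺]^3); log Q = 6.951.
E = E° − (0.0592/n) log Q = +1.97 − (0.0592/6)(6.951) = +1.901 V.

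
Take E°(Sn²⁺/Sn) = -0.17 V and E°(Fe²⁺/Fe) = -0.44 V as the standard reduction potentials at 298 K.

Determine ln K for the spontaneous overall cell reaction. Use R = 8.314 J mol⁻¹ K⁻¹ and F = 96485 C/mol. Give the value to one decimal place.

21.0

Cathode: Sn²⁺/Sn; anode: Fe²⁺/Fe. E°cell = (-0.17) − (-0.44) = +0.27 V, with n = 2.
ΔG° = −nFE° = −RT ln K, so ln K = nFE°/(RT) = (2)(96485)(+0.27) / ((8.314)(298)) = 21.029.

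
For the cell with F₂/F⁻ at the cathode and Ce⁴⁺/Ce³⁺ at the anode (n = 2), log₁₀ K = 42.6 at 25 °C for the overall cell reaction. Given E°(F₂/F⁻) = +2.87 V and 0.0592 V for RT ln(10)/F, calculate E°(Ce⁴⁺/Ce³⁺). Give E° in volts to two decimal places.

E°cell = (0.0592/n)·log K = (0.0592/2)(42.6) = +1.261 V.
Since F₂/F⁻ is the cathode and Ce⁴⁺/Ce³⁺ the anode, E°cell = E°(F₂/F⁻) − E°(Ce⁴⁺/Ce³⁺).
So E°(Ce⁴⁺/Ce³⁺) = E°(F₂/F⁻) − E°cell = (+2.87) − (+1.261) = +1.61 V.

+1.61 V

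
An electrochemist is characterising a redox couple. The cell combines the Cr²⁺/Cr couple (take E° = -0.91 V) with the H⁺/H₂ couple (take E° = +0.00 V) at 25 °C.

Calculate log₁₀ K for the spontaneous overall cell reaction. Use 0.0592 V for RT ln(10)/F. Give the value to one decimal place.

30.7

Cathode: H⁺/H₂; anode: Cr²⁺/Cr. E°cell = +0.91 V, n = 2.
log K = nE°cell / 0.0592 = (2)(+0.91) / 0.0592 = 30.7.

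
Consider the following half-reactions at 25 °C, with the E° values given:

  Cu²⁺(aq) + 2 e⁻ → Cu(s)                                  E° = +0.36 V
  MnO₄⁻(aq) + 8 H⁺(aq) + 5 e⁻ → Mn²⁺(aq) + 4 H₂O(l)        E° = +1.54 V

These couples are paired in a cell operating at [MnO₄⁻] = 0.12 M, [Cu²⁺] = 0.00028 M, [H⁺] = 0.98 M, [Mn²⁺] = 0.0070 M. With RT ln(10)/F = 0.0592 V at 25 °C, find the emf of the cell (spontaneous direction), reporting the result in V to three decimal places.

+1.299 V

MnO₄⁻/Mn²⁺ is the cathode (higher E°), Cu²⁺/Cu the anode: E°cell = +1.54 − (+0.36) = +1.18 V, n = 10.
Overall: 2 MnO₄⁻(aq) + 16 H⁺(aq) + 5 Cu(s) → 2 Mn²⁺(aq) + 8 H₂O(l) + 5 Cu²⁺(aq)
Q = [Mn²⁺]^2·[Cu²⁺]^5 / ([MnO₄⁻]^2·[H⁺]^16); log Q = -20.092.
E = E° − (0.0592/n) log Q = +1.18 − (0.0592/10)(-20.092) = +1.299 V.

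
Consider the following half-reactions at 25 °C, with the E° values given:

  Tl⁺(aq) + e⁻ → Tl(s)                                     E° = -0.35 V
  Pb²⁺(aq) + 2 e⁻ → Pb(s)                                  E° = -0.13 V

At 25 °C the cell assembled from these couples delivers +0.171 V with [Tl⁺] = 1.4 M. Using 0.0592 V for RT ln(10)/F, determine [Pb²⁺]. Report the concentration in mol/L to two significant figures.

0.043 M

Pb²⁺/Pb is the cathode, Tl⁺/Tl the anode: E°cell = +0.22 V, n = 2.
Overall reaction: Pb²⁺(aq) + 2 Tl(s) → Pb(s) + 2 Tl⁺(aq); Q = [Tl⁺]^2/[Pb²⁺]^1.
From E = E° − (0.0592/n) log Q: log Q = (E° − E)·n/0.0592 = (+0.22 − (+0.171))·2/0.0592 = 1.6554.
So 1·log[Pb²⁺] = 2·log(1.4) − log Q = 0.2923 − (1.6554) = -1.3631; [Pb²⁺] = 10^(-1.3631) ≈ 0.043 M.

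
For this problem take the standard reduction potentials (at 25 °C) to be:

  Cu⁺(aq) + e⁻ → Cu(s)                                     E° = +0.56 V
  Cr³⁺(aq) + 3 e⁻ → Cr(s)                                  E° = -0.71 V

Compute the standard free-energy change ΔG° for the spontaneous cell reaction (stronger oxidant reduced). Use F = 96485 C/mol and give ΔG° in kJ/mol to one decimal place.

-367.6 kJ/mol

Cu⁺/Cu (E° = +0.56 V) is the cathode; Cr³⁺/Cr (E° = -0.71 V) is the anode, so E°cell = +1.27 V.
Balancing electrons gives n = 3 (lcm of 1 and 3).
ΔG° = −nFE° = −(3)(96485)(+1.27) = -367,608 J = -367.6 kJ/mol.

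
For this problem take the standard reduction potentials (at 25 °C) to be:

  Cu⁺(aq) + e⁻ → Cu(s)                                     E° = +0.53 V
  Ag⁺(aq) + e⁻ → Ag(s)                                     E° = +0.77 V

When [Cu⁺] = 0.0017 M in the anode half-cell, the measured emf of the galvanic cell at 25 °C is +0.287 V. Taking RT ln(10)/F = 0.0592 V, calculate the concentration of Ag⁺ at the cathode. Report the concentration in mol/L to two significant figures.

Ag⁺/Ag is the cathode, Cu⁺/Cu the anode: E°cell = +0.24 V, n = 1.
Overall reaction: Ag⁺(aq) + Cu(s) → Ag(s) + Cu⁺(aq); Q = [Cu⁺]^1/[Ag⁺]^1.
From E = E° − (0.0592/n) log Q: log Q = (E° − E)·n/0.0592 = (+0.24 − (+0.287))·1/0.0592 = -0.7939.
So 1·log[Ag⁺] = 1·log(0.0017) − log Q = -2.7696 − (-0.7939) = -1.9757; [Ag⁺] = 10^(-1.9757) ≈ 0.011 M.

0.011 M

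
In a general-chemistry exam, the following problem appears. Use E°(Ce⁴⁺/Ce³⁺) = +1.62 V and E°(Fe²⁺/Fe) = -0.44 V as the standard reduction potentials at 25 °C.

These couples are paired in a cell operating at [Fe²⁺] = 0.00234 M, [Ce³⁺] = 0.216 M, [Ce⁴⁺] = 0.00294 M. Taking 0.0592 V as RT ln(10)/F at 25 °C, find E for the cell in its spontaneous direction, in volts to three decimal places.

Ce⁴⁺/Ce³⁺ is the cathode (higher E°), Fe²⁺/Fe the anode: E°cell = +1.62 − (-0.44) = +2.06 V, n = 2.
Overall: 2 Ce⁴⁺(aq) + Fe(s) → 2 Ce³⁺(aq) + Fe²⁺(aq)
Q = [Ce³⁺]^2·[Fe²⁺] / ([Ce⁴⁺]^2); log Q = 1.101.
E = E° − (0.0592/n) log Q = +2.06 − (0.0592/2)(1.101) = +2.027 V.

+2.027 V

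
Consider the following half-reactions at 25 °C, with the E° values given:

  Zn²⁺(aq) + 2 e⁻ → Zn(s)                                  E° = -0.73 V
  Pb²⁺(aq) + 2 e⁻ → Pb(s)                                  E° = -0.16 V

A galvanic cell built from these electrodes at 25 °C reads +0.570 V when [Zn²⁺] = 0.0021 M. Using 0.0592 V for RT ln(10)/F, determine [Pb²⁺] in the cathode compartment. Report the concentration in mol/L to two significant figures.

Pb²⁺/Pb is the cathode, Zn²⁺/Zn the anode: E°cell = +0.57 V, n = 2.
Overall reaction: Pb²⁺(aq) + Zn(s) → Pb(s) + Zn²⁺(aq); Q = [Zn²⁺]^1/[Pb²⁺]^1.
From E = E° − (0.0592/n) log Q: log Q = (E° − E)·n/0.0592 = (+0.57 − (+0.570))·2/0.0592 = 0.0000.
So 1·log[Pb²⁺] = 1·log(0.0021) − log Q = -2.6778 − (0.0000) = -2.6778; [Pb²⁺] = 10^(-2.6778) ≈ 0.0021 M.

0.0021 M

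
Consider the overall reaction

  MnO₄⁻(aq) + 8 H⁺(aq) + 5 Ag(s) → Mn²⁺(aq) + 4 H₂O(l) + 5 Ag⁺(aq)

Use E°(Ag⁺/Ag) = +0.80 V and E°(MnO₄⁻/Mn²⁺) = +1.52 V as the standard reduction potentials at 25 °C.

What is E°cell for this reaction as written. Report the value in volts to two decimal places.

The MnO₄⁻/Mn²⁺ couple has the higher reduction potential, so it is the cathode; Ag⁺/Ag is oxidised at the anode.
E°cell = E°(cathode) − E°(anode) = (+1.52) − (+0.80) = +0.72 V.

+0.72 V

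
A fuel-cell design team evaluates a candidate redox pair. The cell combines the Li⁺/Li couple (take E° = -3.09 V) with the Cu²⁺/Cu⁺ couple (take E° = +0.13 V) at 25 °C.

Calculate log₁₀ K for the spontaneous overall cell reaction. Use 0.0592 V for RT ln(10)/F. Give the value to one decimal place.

54.4

Cathode: Cu²⁺/Cu⁺; anode: Li⁺/Li. E°cell = +3.22 V, n = 1.
log K = nE°cell / 0.0592 = (1)(+3.22) / 0.0592 = 54.4.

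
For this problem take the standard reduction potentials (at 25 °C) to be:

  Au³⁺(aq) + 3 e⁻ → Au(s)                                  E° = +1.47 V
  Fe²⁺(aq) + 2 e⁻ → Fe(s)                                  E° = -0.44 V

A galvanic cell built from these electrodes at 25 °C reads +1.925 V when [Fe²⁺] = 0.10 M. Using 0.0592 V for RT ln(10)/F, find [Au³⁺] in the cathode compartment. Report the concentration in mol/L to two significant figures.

0.18 M

Au³⁺/Au is the cathode, Fe²⁺/Fe the anode: E°cell = +1.91 V, n = 6.
Overall reaction: 2 Au³⁺(aq) + 3 Fe(s) → 2 Au(s) + 3 Fe²⁺(aq); Q = [Fe²⁺]^3/[Au³⁺]^2.
From E = E° − (0.0592/n) log Q: log Q = (E° − E)·n/0.0592 = (+1.91 − (+1.925))·6/0.0592 = -1.5203.
So 2·log[Au³⁺] = 3·log(0.1) − log Q = -3.0000 − (-1.5203) = -1.4797; log[Au³⁺] = -1.4797 / 2 = -0.7399; [Au³⁺] = 10^(-0.7399) ≈ 0.18 M.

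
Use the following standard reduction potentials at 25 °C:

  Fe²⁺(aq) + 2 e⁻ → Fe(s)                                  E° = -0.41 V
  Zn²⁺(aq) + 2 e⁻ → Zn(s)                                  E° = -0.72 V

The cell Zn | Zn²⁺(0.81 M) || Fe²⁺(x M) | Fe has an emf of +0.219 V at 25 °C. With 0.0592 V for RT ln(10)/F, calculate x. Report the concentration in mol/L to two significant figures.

Fe²⁺/Fe is the cathode, Zn²⁺/Zn the anode: E°cell = +0.31 V, n = 2.
Overall reaction: Fe²⁺(aq) + Zn(s) → Fe(s) + Zn²⁺(aq); Q = [Zn²⁺]^1/[Fe²⁺]^1.
From E = E° − (0.0592/n) log Q: log Q = (E° − E)·n/0.0592 = (+0.31 − (+0.219))·2/0.0592 = 3.0743.
So 1·log[Fe²⁺] = 1·log(0.81) − log Q = -0.0915 − (3.0743) = -3.1658; [Fe²⁺] = 10^(-3.1658) ≈ 0.00068 M.

0.00068 M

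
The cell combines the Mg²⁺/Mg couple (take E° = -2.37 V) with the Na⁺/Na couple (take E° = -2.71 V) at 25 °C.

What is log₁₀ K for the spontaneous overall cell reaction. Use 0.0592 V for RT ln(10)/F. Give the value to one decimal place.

11.5

Cathode: Mg²⁺/Mg; anode: Na⁺/Na. E°cell = +0.34 V, n = 2.
log K = nE°cell / 0.0592 = (2)(+0.34) / 0.0592 = 11.5.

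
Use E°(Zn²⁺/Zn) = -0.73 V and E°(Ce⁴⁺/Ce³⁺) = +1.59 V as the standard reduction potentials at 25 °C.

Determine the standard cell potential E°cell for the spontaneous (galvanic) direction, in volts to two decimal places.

The Ce⁴⁺/Ce³⁺ couple has the higher reduction potential, so it is the cathode; Zn²⁺/Zn is oxidised at the anode.
E°cell = E°(cathode) − E°(anode) = (+1.59) − (-0.73) = +2.32 V.
Since E°cell > 0, the reaction is spontaneous under standard conditions.

+2.32 V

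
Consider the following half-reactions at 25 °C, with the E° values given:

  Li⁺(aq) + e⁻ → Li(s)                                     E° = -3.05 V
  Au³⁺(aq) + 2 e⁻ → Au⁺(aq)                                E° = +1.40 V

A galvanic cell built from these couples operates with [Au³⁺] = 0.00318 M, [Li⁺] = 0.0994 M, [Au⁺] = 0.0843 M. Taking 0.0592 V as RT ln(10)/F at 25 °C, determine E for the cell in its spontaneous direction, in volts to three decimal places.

Au³⁺/Au⁺ is the cathode (higher E°), Li⁺/Li the anode: E°cell = +1.40 − (-3.05) = +4.45 V, n = 2.
Overall: Au³⁺(aq) + 2 Li(s) → Au⁺(aq) + 2 Li⁺(aq)
Q = [Au⁺]·[Li⁺]^2 / ([Au³⁺]); log Q = -0.582.
E = E° − (0.0592/n) log Q = +4.45 − (0.0592/2)(-0.582) = +4.467 V.

+4.467 V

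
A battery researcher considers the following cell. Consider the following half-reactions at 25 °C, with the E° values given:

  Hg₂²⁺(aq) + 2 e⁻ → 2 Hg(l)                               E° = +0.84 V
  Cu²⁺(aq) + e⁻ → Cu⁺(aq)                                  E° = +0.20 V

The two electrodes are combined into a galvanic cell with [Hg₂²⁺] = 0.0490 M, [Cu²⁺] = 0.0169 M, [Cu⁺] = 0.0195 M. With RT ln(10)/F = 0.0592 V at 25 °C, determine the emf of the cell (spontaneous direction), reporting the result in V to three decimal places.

+0.605 V

Hg₂²⁺/Hg is the cathode (higher E°), Cu²⁺/Cu⁺ the anode: E°cell = +0.84 − (+0.20) = +0.64 V, n = 2.
Overall: Hg₂²⁺(aq) + 2 Cu⁺(aq) → 2 Hg(l) + 2 Cu²⁺(aq)
Q = [Cu²⁺]^2 / ([Hg₂²⁺]·[Cu⁺]^2); log Q = 1.186.
E = E° − (0.0592/n) log Q = +0.64 − (0.0592/2)(1.186) = +0.605 V.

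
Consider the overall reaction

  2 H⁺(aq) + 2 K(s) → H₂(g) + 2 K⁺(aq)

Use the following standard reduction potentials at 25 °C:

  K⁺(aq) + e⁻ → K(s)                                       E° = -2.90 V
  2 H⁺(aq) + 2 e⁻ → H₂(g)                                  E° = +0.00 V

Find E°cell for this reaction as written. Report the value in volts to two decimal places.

The H⁺/H₂ couple has the higher reduction potential, so it is the cathode; K⁺/K is oxidised at the anode.
E°cell = E°(cathode) − E°(anode) = (+0.00) − (-2.90) = +2.90 V.
Since E°cell > 0, the reaction is spontaneous under standard conditions.

+2.90 V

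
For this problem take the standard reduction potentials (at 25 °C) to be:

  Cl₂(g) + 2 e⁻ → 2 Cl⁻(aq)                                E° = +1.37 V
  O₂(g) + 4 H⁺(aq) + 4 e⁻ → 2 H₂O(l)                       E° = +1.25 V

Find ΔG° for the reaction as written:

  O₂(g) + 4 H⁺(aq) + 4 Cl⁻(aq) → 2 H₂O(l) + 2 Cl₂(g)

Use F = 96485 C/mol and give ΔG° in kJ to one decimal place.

As written, O₂/H₂O is reduced (cathode) and Cl₂/Cl⁻ is oxidised (anode), so E°cell = (+1.25) − (+1.37) = -0.12 V.
Balancing electrons gives n = 4.
ΔG° = −nFE° = −(4)(96485)(-0.12) = 46,313 J = +46.3 kJ.

+46.3 kJ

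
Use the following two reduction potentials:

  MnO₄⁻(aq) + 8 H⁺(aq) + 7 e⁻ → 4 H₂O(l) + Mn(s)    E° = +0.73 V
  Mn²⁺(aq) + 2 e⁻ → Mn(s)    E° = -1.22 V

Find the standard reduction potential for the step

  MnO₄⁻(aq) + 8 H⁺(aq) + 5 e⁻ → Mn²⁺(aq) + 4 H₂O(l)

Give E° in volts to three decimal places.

+1.510 V

Sequential free energies add, so n₃E°₃ = n₁E°₁ + n₂E°₂.
With n₃ = 7, and the known step contributing 2×(-1.22) V, the unknown satisfies 5·E° = 7×(+0.73) − 2×(-1.22) = +7.550.
E° = +7.550 / 5 = +1.510 V.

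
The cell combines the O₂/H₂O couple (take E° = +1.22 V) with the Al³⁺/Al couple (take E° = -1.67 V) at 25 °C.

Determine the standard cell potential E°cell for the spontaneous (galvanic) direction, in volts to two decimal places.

The O₂/H₂O couple has the higher reduction potential, so it is the cathode; Al³⁺/Al is oxidised at the anode.
E°cell = E°(cathode) − E°(anode) = (+1.22) − (-1.67) = +2.89 V.
Since E°cell > 0, the reaction is spontaneous under standard conditions.

+2.89 V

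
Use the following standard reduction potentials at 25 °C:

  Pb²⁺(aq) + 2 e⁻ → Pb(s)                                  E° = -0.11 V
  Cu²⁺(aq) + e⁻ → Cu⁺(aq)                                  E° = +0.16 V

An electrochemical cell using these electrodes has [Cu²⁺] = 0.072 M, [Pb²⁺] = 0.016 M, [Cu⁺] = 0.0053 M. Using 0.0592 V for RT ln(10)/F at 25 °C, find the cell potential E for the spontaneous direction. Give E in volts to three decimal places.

+0.390 V

Cu²⁺/Cu⁺ is the cathode (higher E°), Pb²⁺/Pb the anode: E°cell = +0.16 − (-0.11) = +0.27 V, n = 2.
Overall: 2 Cu²⁺(aq) + Pb(s) → 2 Cu⁺(aq) + Pb²⁺(aq)
Q = [Cu⁺]^2·[Pb²⁺] / ([Cu²⁺]^2); log Q = -4.062.
E = E° − (0.0592/n) log Q = +0.27 − (0.0592/2)(-4.062) = +0.390 V.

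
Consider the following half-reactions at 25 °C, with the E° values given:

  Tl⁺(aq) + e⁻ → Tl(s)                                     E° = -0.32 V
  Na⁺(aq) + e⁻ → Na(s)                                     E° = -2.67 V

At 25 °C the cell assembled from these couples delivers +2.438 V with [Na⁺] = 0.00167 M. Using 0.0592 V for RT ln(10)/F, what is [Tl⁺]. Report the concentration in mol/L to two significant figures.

0.051 M

Tl⁺/Tl is the cathode, Na⁺/Na the anode: E°cell = +2.35 V, n = 1.
Overall reaction: Tl⁺(aq) + Na(s) → Tl(s) + Na⁺(aq); Q = [Na⁺]^1/[Tl⁺]^1.
From E = E° − (0.0592/n) log Q: log Q = (E° − E)·n/0.0592 = (+2.35 − (+2.438))·1/0.0592 = -1.4865.
So 1·log[Tl⁺] = 1·log(0.00167) − log Q = -2.7773 − (-1.4865) = -1.2908; [Tl⁺] = 10^(-1.2908) ≈ 0.051 M.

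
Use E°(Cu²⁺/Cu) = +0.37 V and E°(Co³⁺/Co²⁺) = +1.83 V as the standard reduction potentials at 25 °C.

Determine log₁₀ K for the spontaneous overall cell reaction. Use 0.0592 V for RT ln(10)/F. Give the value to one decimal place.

Cathode: Co³⁺/Co²⁺; anode: Cu²⁺/Cu. E°cell = +1.46 V, n = 2.
log K = nE°cell / 0.0592 = (2)(+1.46) / 0.0592 = 49.3.

49.3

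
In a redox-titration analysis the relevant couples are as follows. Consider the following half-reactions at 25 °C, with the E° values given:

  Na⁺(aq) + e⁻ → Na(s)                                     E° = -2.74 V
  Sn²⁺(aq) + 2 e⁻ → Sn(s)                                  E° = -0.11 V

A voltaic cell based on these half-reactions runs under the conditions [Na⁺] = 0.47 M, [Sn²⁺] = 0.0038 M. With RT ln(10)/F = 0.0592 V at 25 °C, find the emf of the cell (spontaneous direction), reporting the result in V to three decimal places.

+2.578 V

Sn²⁺/Sn is the cathode (higher E°), Na⁺/Na the anode: E°cell = -0.11 − (-2.74) = +2.63 V, n = 2.
Overall: Sn²⁺(aq) + 2 Na(s) → Sn(s) + 2 Na⁺(aq)
Q = [Na⁺]^2 / ([Sn²⁺]); log Q = 1.764.
E = E° − (0.0592/n) log Q = +2.63 − (0.0592/2)(1.764) = +2.578 V.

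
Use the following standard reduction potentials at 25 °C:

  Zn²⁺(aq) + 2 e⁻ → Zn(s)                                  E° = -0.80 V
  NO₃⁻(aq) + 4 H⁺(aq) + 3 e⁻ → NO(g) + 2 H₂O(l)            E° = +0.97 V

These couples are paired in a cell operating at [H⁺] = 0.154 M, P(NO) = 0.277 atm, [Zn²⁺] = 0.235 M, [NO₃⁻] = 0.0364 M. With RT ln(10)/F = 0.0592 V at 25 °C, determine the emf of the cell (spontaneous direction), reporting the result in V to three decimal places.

+1.707 V

NO₃⁻/NO is the cathode (higher E°), Zn²⁺/Zn the anode: E°cell = +0.97 − (-0.80) = +1.77 V, n = 6.
Overall: 2 NO₃⁻(aq) + 8 H⁺(aq) + 3 Zn(s) → 2 NO(g) + 4 H₂O(l) + 3 Zn²⁺(aq)
Q = P(NO)^2·[Zn²⁺]^3 / ([NO₃⁻]^2·[H⁺]^8); log Q = 6.376.
E = E° − (0.0592/n) log Q = +1.77 − (0.0592/6)(6.376) = +1.707 V.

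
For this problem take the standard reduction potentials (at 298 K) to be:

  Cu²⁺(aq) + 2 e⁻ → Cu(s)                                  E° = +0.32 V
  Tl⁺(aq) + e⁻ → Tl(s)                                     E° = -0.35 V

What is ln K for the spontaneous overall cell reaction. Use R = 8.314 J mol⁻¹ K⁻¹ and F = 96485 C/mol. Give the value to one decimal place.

Cathode: Cu²⁺/Cu; anode: Tl⁺/Tl. E°cell = (+0.32) − (-0.35) = +0.67 V, with n = 2.
ΔG° = −nFE° = −RT ln K, so ln K = nFE°/(RT) = (2)(96485)(+0.67) / ((8.314)(298)) = 52.184.

52.2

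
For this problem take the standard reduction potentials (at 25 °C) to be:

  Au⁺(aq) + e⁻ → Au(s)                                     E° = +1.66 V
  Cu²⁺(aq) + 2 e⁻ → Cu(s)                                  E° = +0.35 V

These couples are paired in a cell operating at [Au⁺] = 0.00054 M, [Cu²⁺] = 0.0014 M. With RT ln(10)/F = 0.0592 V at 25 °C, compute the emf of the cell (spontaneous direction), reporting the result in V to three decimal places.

+1.201 V

Au⁺/Au is the cathode (higher E°), Cu²⁺/Cu the anode: E°cell = +1.66 − (+0.35) = +1.31 V, n = 2.
Overall: 2 Au⁺(aq) + Cu(s) → 2 Au(s) + Cu²⁺(aq)
Q = [Cu²⁺] / ([Au⁺]^2); log Q = 3.681.
E = E° − (0.0592/n) log Q = +1.31 − (0.0592/2)(3.681) = +1.201 V.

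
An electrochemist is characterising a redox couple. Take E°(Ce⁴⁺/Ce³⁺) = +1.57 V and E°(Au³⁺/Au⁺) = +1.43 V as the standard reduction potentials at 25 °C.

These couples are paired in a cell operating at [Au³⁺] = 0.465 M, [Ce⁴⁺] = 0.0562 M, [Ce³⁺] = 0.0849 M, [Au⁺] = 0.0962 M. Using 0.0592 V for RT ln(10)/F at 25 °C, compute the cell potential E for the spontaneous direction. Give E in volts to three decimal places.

Ce⁴⁺/Ce³⁺ is the cathode (higher E°), Au³⁺/Au⁺ the anode: E°cell = +1.57 − (+1.43) = +0.14 V, n = 2.
Overall: 2 Ce⁴⁺(aq) + Au⁺(aq) → 2 Ce³⁺(aq) + Au³⁺(aq)
Q = [Ce³⁺]^2·[Au³⁺] / ([Ce⁴⁺]^2·[Au⁺]); log Q = 1.043.
E = E° − (0.0592/n) log Q = +0.14 − (0.0592/2)(1.043) = +0.109 V.

+0.109 V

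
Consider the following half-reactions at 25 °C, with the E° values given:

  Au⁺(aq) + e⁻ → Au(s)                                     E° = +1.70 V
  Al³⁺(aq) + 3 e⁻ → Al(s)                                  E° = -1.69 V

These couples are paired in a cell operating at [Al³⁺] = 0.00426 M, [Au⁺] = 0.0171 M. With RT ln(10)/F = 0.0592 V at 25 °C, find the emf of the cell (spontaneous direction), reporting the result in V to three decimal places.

Au⁺/Au is the cathode (higher E°), Al³⁺/Al the anode: E°cell = +1.70 − (-1.69) = +3.39 V, n = 3.
Overall: 3 Au⁺(aq) + Al(s) → 3 Au(s) + Al³⁺(aq)
Q = [Al³⁺] / ([Au⁺]^3); log Q = 2.930.
E = E° − (0.0592/n) log Q = +3.39 − (0.0592/3)(2.930) = +3.332 V.

+3.332 V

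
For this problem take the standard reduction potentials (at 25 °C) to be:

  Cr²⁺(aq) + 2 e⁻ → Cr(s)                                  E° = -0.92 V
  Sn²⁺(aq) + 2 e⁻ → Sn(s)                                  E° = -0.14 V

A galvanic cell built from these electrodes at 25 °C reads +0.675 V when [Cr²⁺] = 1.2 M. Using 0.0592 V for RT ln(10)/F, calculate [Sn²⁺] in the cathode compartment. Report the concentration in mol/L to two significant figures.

0.00034 M

Sn²⁺/Sn is the cathode, Cr²⁺/Cr the anode: E°cell = +0.78 V, n = 2.
Overall reaction: Sn²⁺(aq) + Cr(s) → Sn(s) + Cr²⁺(aq); Q = [Cr²⁺]^1/[Sn²⁺]^1.
From E = E° − (0.0592/n) log Q: log Q = (E° − E)·n/0.0592 = (+0.78 − (+0.675))·2/0.0592 = 3.5473.
So 1·log[Sn²⁺] = 1·log(1.2) − log Q = 0.0792 − (3.5473) = -3.4681; [Sn²⁺] = 10^(-3.4681) ≈ 0.00034 M.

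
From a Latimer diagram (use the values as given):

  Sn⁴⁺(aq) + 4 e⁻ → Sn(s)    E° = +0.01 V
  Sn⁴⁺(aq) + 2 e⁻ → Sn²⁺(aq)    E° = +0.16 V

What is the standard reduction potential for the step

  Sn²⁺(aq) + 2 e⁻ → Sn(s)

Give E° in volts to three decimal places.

Sequential free energies add, so n₃E°₃ = n₁E°₁ + n₂E°₂.
With n₃ = 4, and the known step contributing 2×(+0.16) V, the unknown satisfies 2·E° = 4×(+0.01) − 2×(+0.16) = -0.280.
E° = -0.280 / 2 = -0.140 V.

-0.140 V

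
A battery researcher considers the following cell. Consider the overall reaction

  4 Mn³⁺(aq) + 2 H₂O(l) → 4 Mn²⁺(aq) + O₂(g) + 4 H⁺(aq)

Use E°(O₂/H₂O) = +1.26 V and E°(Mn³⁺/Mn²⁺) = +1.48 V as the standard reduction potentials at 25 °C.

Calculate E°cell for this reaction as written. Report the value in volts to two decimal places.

+0.22 V

The Mn³⁺/Mn²⁺ couple has the higher reduction potential, so it is the cathode; O₂/H₂O is oxidised at the anode.
E°cell = E°(cathode) − E°(anode) = (+1.48) − (+1.26) = +0.22 V.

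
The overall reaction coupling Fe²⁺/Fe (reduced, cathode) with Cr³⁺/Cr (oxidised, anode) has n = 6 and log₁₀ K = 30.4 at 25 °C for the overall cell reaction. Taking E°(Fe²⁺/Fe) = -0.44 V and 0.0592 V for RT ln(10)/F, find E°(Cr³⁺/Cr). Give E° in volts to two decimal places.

-0.74 V

E°cell = (0.0592/n)·log K = (0.0592/6)(30.4) = +0.300 V.
Since Fe²⁺/Fe is the cathode and Cr³⁺/Cr the anode, E°cell = E°(Fe²⁺/Fe) − E°(Cr³⁺/Cr).
So E°(Cr³⁺/Cr) = E°(Fe²⁺/Fe) − E°cell = (-0.44) − (+0.300) = -0.74 V.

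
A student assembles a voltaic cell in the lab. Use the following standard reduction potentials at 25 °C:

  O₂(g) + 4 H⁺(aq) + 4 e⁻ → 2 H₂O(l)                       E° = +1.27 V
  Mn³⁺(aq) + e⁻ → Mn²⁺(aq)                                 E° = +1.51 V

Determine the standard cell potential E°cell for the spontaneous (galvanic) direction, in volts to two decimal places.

+0.24 V

The Mn³⁺/Mn²⁺ couple has the higher reduction potential, so it is the cathode; O₂/H₂O is oxidised at the anode.
E°cell = E°(cathode) − E°(anode) = (+1.51) − (+1.27) = +0.24 V.
Since E°cell > 0, the reaction is spontaneous under standard conditions.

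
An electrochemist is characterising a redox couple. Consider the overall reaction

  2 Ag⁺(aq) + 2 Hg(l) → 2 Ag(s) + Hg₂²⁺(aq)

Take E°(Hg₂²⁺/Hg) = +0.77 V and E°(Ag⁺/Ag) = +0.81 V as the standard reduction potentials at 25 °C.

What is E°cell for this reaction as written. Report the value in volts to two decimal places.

The Ag⁺/Ag couple has the higher reduction potential, so it is the cathode; Hg₂²⁺/Hg is oxidised at the anode.
E°cell = E°(cathode) − E°(anode) = (+0.81) − (+0.77) = +0.04 V.

+0.04 V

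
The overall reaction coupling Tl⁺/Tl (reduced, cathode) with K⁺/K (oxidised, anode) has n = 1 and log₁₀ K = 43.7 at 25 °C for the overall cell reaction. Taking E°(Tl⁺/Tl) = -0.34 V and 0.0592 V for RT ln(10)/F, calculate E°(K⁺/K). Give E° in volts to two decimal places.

-2.93 V

E°cell = (0.0592/n)·log K = (0.0592/1)(43.7) = +2.587 V.
Since Tl⁺/Tl is the cathode and K⁺/K the anode, E°cell = E°(Tl⁺/Tl) − E°(K⁺/K).
So E°(K⁺/K) = E°(Tl⁺/Tl) − E°cell = (-0.34) − (+2.587) = -2.93 V.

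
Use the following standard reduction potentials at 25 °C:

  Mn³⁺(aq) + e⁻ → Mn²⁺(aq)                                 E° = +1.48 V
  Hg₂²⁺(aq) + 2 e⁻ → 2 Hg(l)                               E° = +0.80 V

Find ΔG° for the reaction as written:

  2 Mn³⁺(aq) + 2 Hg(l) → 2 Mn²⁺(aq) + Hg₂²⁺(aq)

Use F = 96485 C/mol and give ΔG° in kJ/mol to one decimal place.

As written, Mn³⁺/Mn²⁺ is reduced (cathode) and Hg₂²⁺/Hg is oxidised (anode), so E°cell = (+1.48) − (+0.80) = +0.68 V.
Balancing electrons gives n = 2.
ΔG° = −nFE° = −(2)(96485)(+0.68) = -131,220 J = -131.2 kJ/mol.

-131.2 kJ/mol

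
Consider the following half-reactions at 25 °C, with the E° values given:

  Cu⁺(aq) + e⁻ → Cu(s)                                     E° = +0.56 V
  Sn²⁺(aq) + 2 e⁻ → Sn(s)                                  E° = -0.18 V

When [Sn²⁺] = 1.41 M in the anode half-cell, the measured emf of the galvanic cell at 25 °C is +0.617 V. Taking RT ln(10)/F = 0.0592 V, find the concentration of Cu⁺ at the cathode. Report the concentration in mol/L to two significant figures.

0.0099 M

Cu⁺/Cu is the cathode, Sn²⁺/Sn the anode: E°cell = +0.74 V, n = 2.
Overall reaction: 2 Cu⁺(aq) + Sn(s) → 2 Cu(s) + Sn²⁺(aq); Q = [Sn²⁺]^1/[Cu⁺]^2.
From E = E° − (0.0592/n) log Q: log Q = (E° − E)·n/0.0592 = (+0.74 − (+0.617))·2/0.0592 = 4.1554.
So 2·log[Cu⁺] = 1·log(1.41) − log Q = 0.1492 − (4.1554) = -4.0062; log[Cu⁺] = -4.0062 / 2 = -2.0031; [Cu⁺] = 10^(-2.0031) ≈ 0.0099 M.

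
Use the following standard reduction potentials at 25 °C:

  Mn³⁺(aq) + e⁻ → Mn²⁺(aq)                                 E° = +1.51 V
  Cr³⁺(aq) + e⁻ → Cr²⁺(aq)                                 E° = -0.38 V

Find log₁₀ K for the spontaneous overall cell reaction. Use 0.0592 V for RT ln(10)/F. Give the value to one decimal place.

Cathode: Mn³⁺/Mn²⁺; anode: Cr³⁺/Cr²⁺. E°cell = +1.89 V, n = 1.
log K = nE°cell / 0.0592 = (1)(+1.89) / 0.0592 = 31.9.

31.9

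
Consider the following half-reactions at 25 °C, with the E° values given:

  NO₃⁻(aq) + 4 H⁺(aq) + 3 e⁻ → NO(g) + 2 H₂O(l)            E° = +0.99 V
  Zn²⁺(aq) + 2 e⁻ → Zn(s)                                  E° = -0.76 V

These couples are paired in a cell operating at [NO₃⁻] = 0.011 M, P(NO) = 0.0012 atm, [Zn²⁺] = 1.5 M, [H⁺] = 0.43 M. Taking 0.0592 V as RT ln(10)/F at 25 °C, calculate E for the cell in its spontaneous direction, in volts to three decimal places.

NO₃⁻/NO is the cathode (higher E°), Zn²⁺/Zn the anode: E°cell = +0.99 − (-0.76) = +1.75 V, n = 6.
Overall: 2 NO₃⁻(aq) + 8 H⁺(aq) + 3 Zn(s) → 2 NO(g) + 4 H₂O(l) + 3 Zn²⁺(aq)
Q = P(NO)^2·[Zn²⁺]^3 / ([NO₃⁻]^2·[H⁺]^8); log Q = 1.536.
E = E° − (0.0592/n) log Q = +1.75 − (0.0592/6)(1.536) = +1.735 V.

+1.735 V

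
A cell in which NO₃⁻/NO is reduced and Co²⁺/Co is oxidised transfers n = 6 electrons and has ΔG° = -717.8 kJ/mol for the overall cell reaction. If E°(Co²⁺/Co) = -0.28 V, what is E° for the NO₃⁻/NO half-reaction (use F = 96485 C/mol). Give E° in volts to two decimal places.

E°cell = −ΔG°/(nF) = −(-717.8×10³)/((6)(96485)) = +1.240 V.
Since NO₃⁻/NO is the cathode and Co²⁺/Co the anode, E°cell = E°(NO₃⁻/NO) − E°(Co²⁺/Co).
So E°(NO₃⁻/NO) = E°cell + E°(Co²⁺/Co) = +1.240 + (-0.28) = +0.96 V.

+0.96 V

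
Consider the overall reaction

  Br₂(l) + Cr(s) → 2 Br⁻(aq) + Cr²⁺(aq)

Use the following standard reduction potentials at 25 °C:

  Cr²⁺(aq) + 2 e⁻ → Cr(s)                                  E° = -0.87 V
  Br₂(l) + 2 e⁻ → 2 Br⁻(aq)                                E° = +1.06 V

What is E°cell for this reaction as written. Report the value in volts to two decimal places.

+1.93 V

The Br₂/Br⁻ couple has the higher reduction potential, so it is the cathode; Cr²⁺/Cr is oxidised at the anode.
E°cell = E°(cathode) − E°(anode) = (+1.06) − (-0.87) = +1.93 V.
Since E°cell > 0, the reaction is spontaneous under standard conditions.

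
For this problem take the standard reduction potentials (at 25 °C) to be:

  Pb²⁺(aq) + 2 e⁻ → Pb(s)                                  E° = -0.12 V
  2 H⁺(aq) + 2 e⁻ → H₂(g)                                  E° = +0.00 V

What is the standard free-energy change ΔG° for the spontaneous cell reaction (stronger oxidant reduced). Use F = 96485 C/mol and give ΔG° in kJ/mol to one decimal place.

H⁺/H₂ (E° = +0.00 V) is the cathode; Pb²⁺/Pb (E° = -0.12 V) is the anode, so E°cell = +0.12 V.
Balancing electrons gives n = 2 (lcm of 2 and 2).
ΔG° = −nFE° = −(2)(96485)(+0.12) = -23,156 J = -23.2 kJ/mol.

-23.2 kJ/mol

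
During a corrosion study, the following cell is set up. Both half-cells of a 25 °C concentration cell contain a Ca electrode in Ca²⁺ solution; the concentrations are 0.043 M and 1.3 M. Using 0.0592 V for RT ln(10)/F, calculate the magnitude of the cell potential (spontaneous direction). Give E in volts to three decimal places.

+0.044 V

For a concentration cell E°cell = 0. The 1.3 M side is the cathode (reduction is favoured where [Ca²⁺] is higher).
With n = 2, E = −(0.0592/2) log([Ca²⁺]ₐₙ/[Ca²⁺]꜀ₐₜ) = −(0.0592/2) log(0.043/1.3) = −(0.0592/2)(-1.480) = +0.044 V.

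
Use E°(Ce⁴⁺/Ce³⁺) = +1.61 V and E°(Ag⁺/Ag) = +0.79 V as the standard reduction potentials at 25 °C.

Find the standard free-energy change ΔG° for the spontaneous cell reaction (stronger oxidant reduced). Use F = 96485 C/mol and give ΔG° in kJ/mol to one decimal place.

-79.1 kJ/mol

Ce⁴⁺/Ce³⁺ (E° = +1.61 V) is the cathode; Ag⁺/Ag (E° = +0.79 V) is the anode, so E°cell = +0.82 V.
Balancing electrons gives n = 1 (lcm of 1 and 1).
ΔG° = −nFE° = −(1)(96485)(+0.82) = -79,118 J = -79.1 kJ/mol.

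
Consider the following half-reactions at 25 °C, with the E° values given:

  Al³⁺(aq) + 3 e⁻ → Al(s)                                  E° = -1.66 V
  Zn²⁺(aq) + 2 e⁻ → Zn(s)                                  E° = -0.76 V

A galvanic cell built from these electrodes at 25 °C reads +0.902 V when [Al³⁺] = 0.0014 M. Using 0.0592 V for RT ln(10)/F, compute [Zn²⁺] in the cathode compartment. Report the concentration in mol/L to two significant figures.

Zn²⁺/Zn is the cathode, Al³⁺/Al the anode: E°cell = +0.90 V, n = 6.
Overall reaction: 3 Zn²⁺(aq) + 2 Al(s) → 3 Zn(s) + 2 Al³⁺(aq); Q = [Al³⁺]^2/[Zn²⁺]^3.
From E = E° − (0.0592/n) log Q: log Q = (E° − E)·n/0.0592 = (+0.90 − (+0.902))·6/0.0592 = -0.2027.
So 3·log[Zn²⁺] = 2·log(0.0014) − log Q = -5.7077 − (-0.2027) = -5.5050; log[Zn²⁺] = -5.5050 / 3 = -1.8350; [Zn²⁺] = 10^(-1.8350) ≈ 0.015 M.

0.015 M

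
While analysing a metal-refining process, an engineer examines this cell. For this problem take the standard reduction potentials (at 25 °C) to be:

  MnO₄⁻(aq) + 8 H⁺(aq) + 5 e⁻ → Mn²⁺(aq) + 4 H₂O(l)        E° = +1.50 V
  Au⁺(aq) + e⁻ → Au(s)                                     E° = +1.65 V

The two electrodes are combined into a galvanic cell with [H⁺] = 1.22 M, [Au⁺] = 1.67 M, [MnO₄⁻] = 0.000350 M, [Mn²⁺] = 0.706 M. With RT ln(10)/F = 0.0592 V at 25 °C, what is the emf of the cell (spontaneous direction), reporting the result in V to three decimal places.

+0.194 V

Au⁺/Au is the cathode (higher E°), MnO₄⁻/Mn²⁺ the anode: E°cell = +1.65 − (+1.50) = +0.15 V, n = 5.
Overall: 5 Au⁺(aq) + Mn²⁺(aq) + 4 H₂O(l) → 5 Au(s) + MnO₄⁻(aq) + 8 H⁺(aq)
Q = [MnO₄⁻]·[H⁺]^8 / ([Au⁺]^5·[Mn²⁺]); log Q = -3.727.
E = E° − (0.0592/n) log Q = +0.15 − (0.0592/5)(-3.727) = +0.194 V.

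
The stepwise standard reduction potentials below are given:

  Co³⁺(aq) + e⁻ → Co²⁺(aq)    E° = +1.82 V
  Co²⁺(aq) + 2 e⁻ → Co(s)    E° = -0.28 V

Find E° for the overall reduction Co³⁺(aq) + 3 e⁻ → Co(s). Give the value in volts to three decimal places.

Standard free energies of sequential steps add: ΔG°₃ = ΔG°₁ + ΔG°₂, so n₃E°₃ = n₁E°₁ + n₂E°₂.
E°₃ = (1×+1.82 + 2×-0.28) / 3 = (+1.260) / 3 = +0.420 V.

+0.420 V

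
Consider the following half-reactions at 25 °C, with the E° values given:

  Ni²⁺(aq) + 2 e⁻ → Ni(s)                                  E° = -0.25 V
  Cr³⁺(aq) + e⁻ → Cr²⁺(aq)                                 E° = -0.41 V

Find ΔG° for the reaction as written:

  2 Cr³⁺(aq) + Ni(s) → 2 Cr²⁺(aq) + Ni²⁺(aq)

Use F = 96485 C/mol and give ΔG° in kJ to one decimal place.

+30.9 kJ

As written, Cr³⁺/Cr²⁺ is reduced (cathode) and Ni²⁺/Ni is oxidised (anode), so E°cell = (-0.41) − (-0.25) = -0.16 V.
Balancing electrons gives n = 2.
ΔG° = −nFE° = −(2)(96485)(-0.16) = 30,875 J = +30.9 kJ.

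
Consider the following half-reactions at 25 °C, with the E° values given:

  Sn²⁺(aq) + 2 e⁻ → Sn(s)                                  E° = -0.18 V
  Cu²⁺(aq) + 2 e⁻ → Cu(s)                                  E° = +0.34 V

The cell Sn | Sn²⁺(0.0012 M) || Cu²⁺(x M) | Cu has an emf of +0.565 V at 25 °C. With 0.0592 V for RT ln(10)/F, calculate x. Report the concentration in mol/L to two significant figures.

Cu²⁺/Cu is the cathode, Sn²⁺/Sn the anode: E°cell = +0.52 V, n = 2.
Overall reaction: Cu²⁺(aq) + Sn(s) → Cu(s) + Sn²⁺(aq); Q = [Sn²⁺]^1/[Cu²⁺]^1.
From E = E° − (0.0592/n) log Q: log Q = (E° − E)·n/0.0592 = (+0.52 − (+0.565))·2/0.0592 = -1.5203.
So 1·log[Cu²⁺] = 1·log(0.0012) − log Q = -2.9208 − (-1.5203) = -1.4005; [Cu²⁺] = 10^(-1.4005) ≈ 0.040 M.

0.040 M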